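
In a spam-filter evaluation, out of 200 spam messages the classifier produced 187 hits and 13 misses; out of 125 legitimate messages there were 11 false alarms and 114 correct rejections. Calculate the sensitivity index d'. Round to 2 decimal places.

H = 187/200 = 0.9350
FA = 11/125 = 0.0880
Φ⁻¹(0.9350) = 1.514, Φ⁻¹(0.0880) = -1.353
d' = z(H) − z(FA) = 1.514 − (-1.353) = 2.867

d' = 2.87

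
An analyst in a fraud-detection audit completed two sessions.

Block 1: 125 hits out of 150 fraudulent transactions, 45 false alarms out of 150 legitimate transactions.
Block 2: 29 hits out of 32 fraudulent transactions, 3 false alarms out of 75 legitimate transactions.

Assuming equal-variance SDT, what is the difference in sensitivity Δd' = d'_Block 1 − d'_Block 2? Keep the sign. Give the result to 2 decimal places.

Δd' = -1.58

Block 1: z(0.8333) = 0.967, z(0.3000) = -0.524, d' = 1.491
Block 2: z(0.9062) = 1.318, z(0.0400) = -1.751, d' = 3.069
Δd' = d'_Block 1 − d'_Block 2 = 1.491 − 3.069 = -1.578
Block 2 has the higher sensitivity.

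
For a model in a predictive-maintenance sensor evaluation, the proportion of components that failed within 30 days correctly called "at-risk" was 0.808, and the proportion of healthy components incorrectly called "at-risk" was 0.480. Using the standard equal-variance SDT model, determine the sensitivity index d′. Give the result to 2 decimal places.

d′ = 0.92

z(H) = 0.8705
z(FA) = -0.0502
d' = z(H) − z(FA) = 0.8705 − (-0.0502) = 0.9207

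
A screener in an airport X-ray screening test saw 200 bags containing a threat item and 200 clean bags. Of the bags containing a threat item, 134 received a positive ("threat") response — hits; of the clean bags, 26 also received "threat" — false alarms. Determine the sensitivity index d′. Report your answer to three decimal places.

H = 134/200 = 0.6700
FA = 26/200 = 0.1300
z(0.6700) = 0.4399, z(0.1300) = -1.1264
d' = z(H) − z(FA) = 0.4399 − (-1.1264) = 1.5663

d′ = 1.566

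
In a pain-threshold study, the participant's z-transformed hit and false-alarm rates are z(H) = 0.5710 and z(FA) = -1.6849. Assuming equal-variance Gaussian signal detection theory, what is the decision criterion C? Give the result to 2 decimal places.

c = −½·[z(H) + z(FA)] = −½·(0.5710 + (-1.6849)) = 0.55695
c > 0: the participant has a conservative response bias.

C = 0.56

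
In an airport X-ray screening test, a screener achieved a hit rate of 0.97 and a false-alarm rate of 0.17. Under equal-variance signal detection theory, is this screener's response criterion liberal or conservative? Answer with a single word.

z(H) = 1.881, z(FA) = -0.954
c = −½·(z(H) + z(FA)) = -0.4635
c < 0 → liberal criterion (biased toward responding “yes”).

liberal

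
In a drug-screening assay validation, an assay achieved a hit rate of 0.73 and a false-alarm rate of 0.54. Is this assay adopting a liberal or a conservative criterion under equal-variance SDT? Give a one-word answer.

z(H) = 0.613, z(FA) = 0.100
c = −½·(z(H) + z(FA)) = -0.3565
c < 0 → liberal criterion (biased toward responding “yes”).

liberal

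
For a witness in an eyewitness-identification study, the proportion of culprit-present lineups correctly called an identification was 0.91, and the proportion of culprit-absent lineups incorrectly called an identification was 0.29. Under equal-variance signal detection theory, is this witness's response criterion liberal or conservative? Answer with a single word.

z(H) = 1.341, z(FA) = -0.553
c = −½·(z(H) + z(FA)) = -0.394
c < 0 → liberal criterion (biased toward responding “yes”).

liberal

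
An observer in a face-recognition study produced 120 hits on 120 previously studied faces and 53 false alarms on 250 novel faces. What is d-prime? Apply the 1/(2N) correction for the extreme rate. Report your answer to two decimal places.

The hit rate is 120/120 = 1, so apply the 1/(2N) correction: H → 1 − 1/(2·120) = 0.99583.
z(H) = z(0.99583) = 2.638
z(FA) = z(0.21200) = -0.800
d' = 2.638 − (-0.800) = 3.438

d-prime = 3.44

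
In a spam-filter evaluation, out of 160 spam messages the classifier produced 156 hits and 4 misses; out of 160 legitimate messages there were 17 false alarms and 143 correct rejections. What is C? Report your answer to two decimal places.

H = 156/160 = 0.9750
FA = 17/160 = 0.1062
z(0.9750) = 1.9600, z(0.1062) = -1.2470
c = −½·[z(H) + z(FA)] = −0.5 × (1.9600 + (-1.2470)) = -0.3565

C = -0.36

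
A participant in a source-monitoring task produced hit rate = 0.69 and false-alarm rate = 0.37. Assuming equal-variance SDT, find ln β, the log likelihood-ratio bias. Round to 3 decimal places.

z(H) = 0.4959
z(FA) = -0.3319
ln β = −½·[z(H)² − z(FA)²] = −0.5 × (0.2459 − 0.1102) = -0.06785

ln β = -0.068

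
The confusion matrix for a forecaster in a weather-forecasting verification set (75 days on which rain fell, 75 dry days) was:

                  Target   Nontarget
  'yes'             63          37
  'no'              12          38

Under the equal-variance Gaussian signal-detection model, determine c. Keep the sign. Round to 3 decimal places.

H = 63/75 = 0.8400
FA = 37/75 = 0.4933
z(H) = 0.9945
z(FA) = -0.0168
c = −½·[z(H) + z(FA)] = −0.5 × (0.9945 + (-0.0168)) = -0.48885

c = -0.489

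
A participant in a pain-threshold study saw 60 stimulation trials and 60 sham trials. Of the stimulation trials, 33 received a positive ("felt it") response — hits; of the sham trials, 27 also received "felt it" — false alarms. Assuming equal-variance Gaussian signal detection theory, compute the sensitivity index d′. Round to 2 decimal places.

H = 33/60 = 0.5500
FA = 27/60 = 0.4500
z(H) = 0.1257
z(FA) = -0.1257
d' = z(H) − z(FA) = 0.1257 − (-0.1257) = 0.2514

d′ = 0.25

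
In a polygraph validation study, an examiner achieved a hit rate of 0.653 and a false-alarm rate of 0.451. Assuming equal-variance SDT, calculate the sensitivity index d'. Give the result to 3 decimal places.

z(0.653) = 0.3934, z(0.451) = -0.1231
d' = z(H) − z(FA) = 0.3934 − (-0.1231) = 0.5165

d' = 0.517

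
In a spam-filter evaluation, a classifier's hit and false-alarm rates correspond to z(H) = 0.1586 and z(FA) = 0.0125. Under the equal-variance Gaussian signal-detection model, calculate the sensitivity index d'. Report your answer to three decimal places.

d' = z(H) − z(FA) = 0.1586 − 0.0125 = 0.1461

d' = 0.146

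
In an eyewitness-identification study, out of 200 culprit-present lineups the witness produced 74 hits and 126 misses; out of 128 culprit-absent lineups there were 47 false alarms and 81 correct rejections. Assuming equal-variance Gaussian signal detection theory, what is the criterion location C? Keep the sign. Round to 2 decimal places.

C = 0.34

H = 74/200 = 0.3700
FA = 47/128 = 0.3672
z(0.3700) = -0.3319, z(0.3672) = -0.3393
c = −½·[z(H) + z(FA)] = −0.5 × (-0.3319 + (-0.3393)) = 0.3356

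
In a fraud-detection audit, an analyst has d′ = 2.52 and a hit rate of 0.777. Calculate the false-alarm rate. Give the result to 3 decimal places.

false-alarm rate = 0.039

z(hit rate) = z(0.777) = 0.7621
z(FA) = z(H) − d' = 0.7621 − 2.52 = -1.7579
false-alarm rate = Φ(-1.7579) = 0.0394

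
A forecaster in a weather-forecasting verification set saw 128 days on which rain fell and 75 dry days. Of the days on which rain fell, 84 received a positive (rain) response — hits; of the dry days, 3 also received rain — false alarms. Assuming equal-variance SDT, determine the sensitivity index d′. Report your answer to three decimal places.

H = 84/128 = 0.6562
FA = 3/75 = 0.0400
Φ⁻¹(0.6562) = 0.4021, Φ⁻¹(0.0400) = -1.7507
d' = z(H) − z(FA) = 0.4021 − (-1.7507) = 2.1528

d′ = 2.153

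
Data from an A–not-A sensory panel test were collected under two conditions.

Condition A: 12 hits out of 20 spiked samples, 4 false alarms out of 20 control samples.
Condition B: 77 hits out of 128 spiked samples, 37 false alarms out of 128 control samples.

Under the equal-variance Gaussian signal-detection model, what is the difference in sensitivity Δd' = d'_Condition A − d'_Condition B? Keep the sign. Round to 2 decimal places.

Δd' = 0.28

Condition A: z(0.6000) = 0.253, z(0.2000) = -0.842, d' = 1.095
Condition B: z(0.6016) = 0.257, z(0.2891) = -0.556, d' = 0.813
Δd' = d'_Condition A − d'_Condition B = 1.095 − 0.813 = 0.282
Condition A has the higher sensitivity.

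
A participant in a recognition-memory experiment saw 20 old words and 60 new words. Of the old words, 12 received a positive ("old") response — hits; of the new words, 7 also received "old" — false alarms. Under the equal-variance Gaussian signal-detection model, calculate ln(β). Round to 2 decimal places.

H = 12/20 = 0.6000
FA = 7/60 = 0.1167
z(H) = 0.253
z(FA) = -1.192
ln β = −½·[z(H)² − z(FA)²] = −0.5 × (0.064 − 1.421) = 0.6785

ln β = 0.68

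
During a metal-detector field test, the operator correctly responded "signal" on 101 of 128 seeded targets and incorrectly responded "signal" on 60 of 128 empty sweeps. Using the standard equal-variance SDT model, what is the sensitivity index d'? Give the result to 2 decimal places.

H = 101/128 = 0.7891
FA = 60/128 = 0.4688
Φ⁻¹(0.7891) = 0.803, Φ⁻¹(0.4688) = -0.078
d' = z(H) − z(FA) = 0.803 − (-0.078) = 0.881

d' = 0.88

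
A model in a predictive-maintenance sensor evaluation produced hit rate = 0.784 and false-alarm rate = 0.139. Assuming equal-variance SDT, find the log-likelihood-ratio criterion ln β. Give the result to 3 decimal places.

ln β = 0.280

z(H) = z(0.784) = 0.7858
z(FA) = z(0.139) = -1.0848
ln β = −½·[z(H)² − z(FA)²] = −0.5 × (0.6175 − 1.1768) = 0.27965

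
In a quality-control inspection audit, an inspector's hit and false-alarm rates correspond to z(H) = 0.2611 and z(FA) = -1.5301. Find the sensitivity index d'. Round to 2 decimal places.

d' = 1.79

d' = z(H) − z(FA) = 0.2611 − (-1.5301) = 1.7912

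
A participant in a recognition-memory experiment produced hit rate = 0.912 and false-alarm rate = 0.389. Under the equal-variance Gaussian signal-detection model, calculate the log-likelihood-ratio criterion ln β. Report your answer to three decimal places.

Φ⁻¹(H) = Φ⁻¹(0.912) = 1.3532
Φ⁻¹(FA) = Φ⁻¹(0.389) = -0.2819
ln β = −½·[z(H)² − z(FA)²] = −0.5 × (1.8312 − 0.0795) = -0.87585

ln β = -0.876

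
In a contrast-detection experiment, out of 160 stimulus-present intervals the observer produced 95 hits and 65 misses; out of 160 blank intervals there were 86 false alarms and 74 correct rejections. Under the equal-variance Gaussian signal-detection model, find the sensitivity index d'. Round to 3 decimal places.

d' = 0.143

H = 95/160 = 0.5938
FA = 86/160 = 0.5375
z(H) = z(0.5938) = 0.2373
z(FA) = z(0.5375) = 0.0941
d' = z(H) − z(FA) = 0.2373 − 0.0941 = 0.1432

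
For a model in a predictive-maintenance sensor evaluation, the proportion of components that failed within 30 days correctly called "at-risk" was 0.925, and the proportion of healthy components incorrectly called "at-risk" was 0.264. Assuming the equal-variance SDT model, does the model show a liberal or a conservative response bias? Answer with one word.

liberal

z(H) = 1.440, z(FA) = -0.631
c = −½·(z(H) + z(FA)) = -0.4045
c < 0 → liberal criterion (biased toward responding “yes”).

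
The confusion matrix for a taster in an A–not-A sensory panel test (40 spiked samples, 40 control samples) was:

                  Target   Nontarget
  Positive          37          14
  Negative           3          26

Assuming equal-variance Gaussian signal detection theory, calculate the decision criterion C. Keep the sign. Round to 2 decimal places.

H = 37/40 = 0.9250
FA = 14/40 = 0.3500
z(H) = 1.4395
z(FA) = -0.3853
c = −½·[z(H) + z(FA)] = −0.5 × (1.4395 + (-0.3853)) = -0.5271
c < 0: the taster has a liberal response bias.

C = -0.53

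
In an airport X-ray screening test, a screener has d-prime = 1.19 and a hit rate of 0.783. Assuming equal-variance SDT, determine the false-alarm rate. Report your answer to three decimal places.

z(hit rate) = z(0.783) = 0.7824
z(FA) = z(H) − d' = 0.7824 − 1.19 = -0.4076
false-alarm rate = Φ(-0.4076) = 0.3418

false-alarm rate = 0.342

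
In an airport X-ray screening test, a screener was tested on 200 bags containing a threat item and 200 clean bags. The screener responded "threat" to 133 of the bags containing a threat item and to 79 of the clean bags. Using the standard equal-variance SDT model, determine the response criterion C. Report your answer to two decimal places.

C = -0.08

H = 133/200 = 0.6650
FA = 79/200 = 0.3950
Φ⁻¹(H) = 0.4261
Φ⁻¹(FA) = -0.2663
c = −½·[z(H) + z(FA)] = −0.5 × (0.4261 + (-0.2663)) = -0.0799
c < 0: the screener has a liberal response bias.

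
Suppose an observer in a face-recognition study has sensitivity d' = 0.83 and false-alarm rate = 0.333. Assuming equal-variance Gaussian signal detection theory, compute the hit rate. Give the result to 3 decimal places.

z(false-alarm rate) = z(0.333) = -0.4316
z(H) = z(FA) + d' = -0.4316 + 0.83 = 0.3984
hit rate = Φ(0.3984) = 0.6548

hit rate = 0.655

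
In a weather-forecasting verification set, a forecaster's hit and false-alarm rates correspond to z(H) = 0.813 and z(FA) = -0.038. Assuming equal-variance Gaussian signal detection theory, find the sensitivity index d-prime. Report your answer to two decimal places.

d' = z(H) − z(FA) = 0.813 − (-0.038) = 0.851

d-prime = 0.85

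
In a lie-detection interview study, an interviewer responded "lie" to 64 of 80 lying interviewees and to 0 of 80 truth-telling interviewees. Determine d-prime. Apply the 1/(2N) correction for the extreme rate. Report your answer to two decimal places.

d-prime = 3.34

The false-alarm rate is 0/80 = 0, so apply the 1/(2N) correction: FA → 1/(2·80) = 0.00625.
z(H) = z(0.80000) = 0.842
z(FA) = z(0.00625) = -2.498
d' = 0.842 − (-2.498) = 3.340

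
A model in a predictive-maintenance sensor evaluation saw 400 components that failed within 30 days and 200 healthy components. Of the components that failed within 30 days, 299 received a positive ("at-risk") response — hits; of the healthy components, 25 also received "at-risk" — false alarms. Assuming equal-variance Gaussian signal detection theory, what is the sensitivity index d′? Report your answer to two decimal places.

H = 299/400 = 0.7475
FA = 25/200 = 0.1250
Φ⁻¹(H) = Φ⁻¹(0.7475) = 0.667
Φ⁻¹(FA) = Φ⁻¹(0.1250) = -1.150
d' = z(H) − z(FA) = 0.667 − (-1.150) = 1.817

d′ = 1.82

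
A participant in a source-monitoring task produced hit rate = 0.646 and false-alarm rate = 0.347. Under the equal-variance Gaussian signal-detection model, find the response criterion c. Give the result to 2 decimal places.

c = 0.01

Φ⁻¹(H) = Φ⁻¹(0.646) = 0.375
Φ⁻¹(FA) = Φ⁻¹(0.347) = -0.393
c = −½·[z(H) + z(FA)] = −0.5 × (0.375 + (-0.393)) = 0.009
c > 0: the participant has a conservative response bias.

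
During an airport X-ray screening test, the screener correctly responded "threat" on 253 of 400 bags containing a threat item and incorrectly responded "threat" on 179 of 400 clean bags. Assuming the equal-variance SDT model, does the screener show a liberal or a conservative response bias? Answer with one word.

z(H) = 0.338, z(FA) = -0.132
c = −½·(z(H) + z(FA)) = -0.103
c < 0 → liberal criterion (biased toward responding “yes”).

liberal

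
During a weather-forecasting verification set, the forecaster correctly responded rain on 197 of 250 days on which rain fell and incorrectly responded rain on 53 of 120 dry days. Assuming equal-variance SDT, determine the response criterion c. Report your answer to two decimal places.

H = 197/250 = 0.7880
FA = 53/120 = 0.4417
z(H) = z(0.7880) = 0.7995
z(FA) = z(0.4417) = -0.1467
c = −½·[z(H) + z(FA)] = −0.5 × (0.7995 + (-0.1467)) = -0.3264
c < 0: the forecaster has a liberal response bias.

c = -0.33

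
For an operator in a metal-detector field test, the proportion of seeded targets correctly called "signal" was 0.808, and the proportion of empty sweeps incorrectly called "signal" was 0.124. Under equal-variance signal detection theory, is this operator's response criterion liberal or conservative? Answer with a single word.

conservative

z(H) = 0.871, z(FA) = -1.155
c = −½·(z(H) + z(FA)) = 0.142
c > 0 → conservative criterion (biased toward responding “no”).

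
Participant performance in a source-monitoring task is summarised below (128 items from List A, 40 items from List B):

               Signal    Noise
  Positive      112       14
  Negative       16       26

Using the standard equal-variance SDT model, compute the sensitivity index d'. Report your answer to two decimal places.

H = 112/128 = 0.8750
FA = 14/40 = 0.3500
z(H) = 1.1503
z(FA) = -0.3853
d' = z(H) − z(FA) = 1.1503 − (-0.3853) = 1.5356

d' = 1.54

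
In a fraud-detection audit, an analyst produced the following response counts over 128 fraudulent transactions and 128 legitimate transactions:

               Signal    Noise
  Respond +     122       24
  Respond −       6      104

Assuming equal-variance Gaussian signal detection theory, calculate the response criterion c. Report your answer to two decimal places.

H = 122/128 = 0.9531
FA = 24/128 = 0.1875
z(H) = z(0.9531) = 1.6757
z(FA) = z(0.1875) = -0.8871
c = −½·[z(H) + z(FA)] = −0.5 × (1.6757 + (-0.8871)) = -0.3943

c = -0.39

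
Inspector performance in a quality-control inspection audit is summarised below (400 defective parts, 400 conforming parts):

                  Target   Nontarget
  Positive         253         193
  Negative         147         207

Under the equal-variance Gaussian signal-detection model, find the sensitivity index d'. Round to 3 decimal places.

d' = 0.382

H = 253/400 = 0.6325
FA = 193/400 = 0.4825
Φ⁻¹(0.6325) = 0.3385, Φ⁻¹(0.4825) = -0.0439
d' = z(H) − z(FA) = 0.3385 − (-0.0439) = 0.3824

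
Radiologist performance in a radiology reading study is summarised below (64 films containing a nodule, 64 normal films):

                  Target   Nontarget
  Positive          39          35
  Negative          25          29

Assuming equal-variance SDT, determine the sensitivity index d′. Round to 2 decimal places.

H = 39/64 = 0.6094
FA = 35/64 = 0.5469
Φ⁻¹(0.6094) = 0.2778, Φ⁻¹(0.5469) = 0.1178
d' = z(H) − z(FA) = 0.2778 − 0.1178 = 0.1600

d′ = 0.16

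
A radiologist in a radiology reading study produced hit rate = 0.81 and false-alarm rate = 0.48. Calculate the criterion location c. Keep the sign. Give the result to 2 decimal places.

z(0.81) = 0.878, z(0.48) = -0.050
c = −½·[z(H) + z(FA)] = −0.5 × (0.878 + (-0.050)) = -0.414

c = -0.41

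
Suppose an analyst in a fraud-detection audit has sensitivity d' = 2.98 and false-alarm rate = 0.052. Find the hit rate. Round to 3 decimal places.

hit rate = 0.912

z(false-alarm rate) = z(0.052) = -1.6258
z(H) = z(FA) + d' = -1.6258 + 2.98 = 1.3542
hit rate = Φ(1.3542) = 0.9122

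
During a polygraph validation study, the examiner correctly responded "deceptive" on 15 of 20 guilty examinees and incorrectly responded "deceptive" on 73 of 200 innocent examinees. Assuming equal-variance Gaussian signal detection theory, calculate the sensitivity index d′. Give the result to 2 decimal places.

d′ = 1.02

H = 15/20 = 0.7500
FA = 73/200 = 0.3650
z(H) = z(0.7500) = 0.674
z(FA) = z(0.3650) = -0.345
d' = z(H) − z(FA) = 0.674 − (-0.345) = 1.019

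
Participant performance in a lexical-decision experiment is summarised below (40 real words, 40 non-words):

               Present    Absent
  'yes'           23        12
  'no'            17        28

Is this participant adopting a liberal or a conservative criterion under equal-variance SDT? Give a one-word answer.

z(H) = 0.189, z(FA) = -0.524
c = −½·(z(H) + z(FA)) = 0.1675
c > 0 → conservative criterion (biased toward responding “no”).

conservative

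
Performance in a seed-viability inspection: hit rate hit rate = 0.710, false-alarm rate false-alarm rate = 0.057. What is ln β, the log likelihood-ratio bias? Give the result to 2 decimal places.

ln β = 1.10

z(0.710) = 0.553, z(0.057) = -1.580
ln β = −½·[z(H)² − z(FA)²] = −0.5 × (0.306 − 2.496) = 1.095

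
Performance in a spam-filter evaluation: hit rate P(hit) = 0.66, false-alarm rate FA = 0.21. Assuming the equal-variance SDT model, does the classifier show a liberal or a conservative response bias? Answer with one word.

conservative

z(H) = 0.412, z(FA) = -0.806
c = −½·(z(H) + z(FA)) = 0.197
c > 0 → conservative criterion (biased toward responding “no”).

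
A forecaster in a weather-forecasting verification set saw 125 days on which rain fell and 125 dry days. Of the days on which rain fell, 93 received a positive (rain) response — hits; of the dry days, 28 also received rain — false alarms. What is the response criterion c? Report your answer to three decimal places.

H = 93/125 = 0.7440
FA = 28/125 = 0.2240
z(H) = 0.6557
z(FA) = -0.7588
c = −½·[z(H) + z(FA)] = −0.5 × (0.6557 + (-0.7588)) = 0.05155
c > 0: the forecaster has a conservative response bias.

c = 0.052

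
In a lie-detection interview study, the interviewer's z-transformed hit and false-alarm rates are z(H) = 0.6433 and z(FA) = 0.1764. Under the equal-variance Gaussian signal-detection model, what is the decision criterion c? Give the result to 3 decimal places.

c = -0.410

c = −½·[z(H) + z(FA)] = −½·(0.6433 + 0.1764) = -0.40985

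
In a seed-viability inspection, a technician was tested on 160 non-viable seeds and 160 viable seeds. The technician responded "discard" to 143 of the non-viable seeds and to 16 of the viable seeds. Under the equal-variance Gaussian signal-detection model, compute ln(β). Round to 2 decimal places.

H = 143/160 = 0.8938
FA = 16/160 = 0.1000
z(H) = 1.247
z(FA) = -1.282
ln β = −½·[z(H)² − z(FA)²] = −0.5 × (1.555 − 1.644) = 0.0445

ln β = 0.04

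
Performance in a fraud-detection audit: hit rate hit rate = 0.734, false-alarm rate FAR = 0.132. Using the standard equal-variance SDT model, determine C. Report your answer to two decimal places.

z(H) = z(0.734) = 0.6250
z(FA) = z(0.132) = -1.1170
c = −½·[z(H) + z(FA)] = −0.5 × (0.6250 + (-1.1170)) = 0.2460
c > 0: the analyst has a conservative response bias.

C = 0.25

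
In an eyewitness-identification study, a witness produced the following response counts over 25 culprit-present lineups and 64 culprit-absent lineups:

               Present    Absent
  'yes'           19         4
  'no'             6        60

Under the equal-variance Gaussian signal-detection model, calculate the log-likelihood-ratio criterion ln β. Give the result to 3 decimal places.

H = 19/25 = 0.7600
FA = 4/64 = 0.0625
Φ⁻¹(H) = Φ⁻¹(0.7600) = 0.7063
Φ⁻¹(FA) = Φ⁻¹(0.0625) = -1.5341
ln β = −½·[z(H)² − z(FA)²] = −0.5 × (0.4989 − 2.3535) = 0.9273

ln β = 0.927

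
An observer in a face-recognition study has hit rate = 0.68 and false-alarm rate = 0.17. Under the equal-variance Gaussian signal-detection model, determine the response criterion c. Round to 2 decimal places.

z(H) = 0.4677
z(FA) = -0.9542
c = −½·[z(H) + z(FA)] = −0.5 × (0.4677 + (-0.9542)) = 0.24325
c > 0: the observer has a conservative response bias.

c = 0.24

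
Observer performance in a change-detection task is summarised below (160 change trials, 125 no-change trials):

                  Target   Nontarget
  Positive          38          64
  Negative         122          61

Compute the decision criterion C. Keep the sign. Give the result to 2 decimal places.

H = 38/160 = 0.2375
FA = 64/125 = 0.5120
Φ⁻¹(H) = Φ⁻¹(0.2375) = -0.714
Φ⁻¹(FA) = Φ⁻¹(0.5120) = 0.030
c = −½·[z(H) + z(FA)] = −0.5 × (-0.714 + 0.030) = 0.342

C = 0.34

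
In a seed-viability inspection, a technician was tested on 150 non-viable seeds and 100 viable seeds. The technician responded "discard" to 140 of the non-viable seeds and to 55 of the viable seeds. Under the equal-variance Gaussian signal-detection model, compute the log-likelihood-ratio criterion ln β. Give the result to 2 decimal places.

H = 140/150 = 0.9333
FA = 55/100 = 0.5500
z(H) = 1.501
z(FA) = 0.126
ln β = −½·[z(H)² − z(FA)²] = −0.5 × (2.253 − 0.016) = -1.1185

ln β = -1.12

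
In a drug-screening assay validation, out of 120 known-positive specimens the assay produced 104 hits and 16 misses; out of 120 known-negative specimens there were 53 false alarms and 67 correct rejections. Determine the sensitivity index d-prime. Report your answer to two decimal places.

H = 104/120 = 0.8667
FA = 53/120 = 0.4417
z(0.8667) = 1.1109, z(0.4417) = -0.1467
d' = z(H) − z(FA) = 1.1109 − (-0.1467) = 1.2576

d-prime = 1.26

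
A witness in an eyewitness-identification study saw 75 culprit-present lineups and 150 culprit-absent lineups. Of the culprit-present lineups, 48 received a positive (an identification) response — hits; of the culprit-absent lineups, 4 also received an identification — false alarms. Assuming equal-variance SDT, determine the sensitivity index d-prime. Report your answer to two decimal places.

H = 48/75 = 0.6400
FA = 4/150 = 0.0267
z(H) = z(0.6400) = 0.3585
z(FA) = z(0.0267) = -1.9317
d' = z(H) − z(FA) = 0.3585 − (-1.9317) = 2.2902

d-prime = 2.29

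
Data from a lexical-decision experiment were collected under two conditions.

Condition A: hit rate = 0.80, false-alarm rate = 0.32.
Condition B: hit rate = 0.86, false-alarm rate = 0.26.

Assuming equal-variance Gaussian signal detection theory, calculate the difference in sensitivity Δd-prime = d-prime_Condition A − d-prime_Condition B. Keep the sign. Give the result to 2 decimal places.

Condition A: z(0.80) = 0.842, z(0.32) = -0.468, d' = 1.310
Condition B: z(0.86) = 1.080, z(0.26) = -0.643, d' = 1.723
Δd' = d'_Condition A − d'_Condition B = 1.310 − 1.723 = -0.413
Condition B has the higher sensitivity.

Δd-prime = -0.41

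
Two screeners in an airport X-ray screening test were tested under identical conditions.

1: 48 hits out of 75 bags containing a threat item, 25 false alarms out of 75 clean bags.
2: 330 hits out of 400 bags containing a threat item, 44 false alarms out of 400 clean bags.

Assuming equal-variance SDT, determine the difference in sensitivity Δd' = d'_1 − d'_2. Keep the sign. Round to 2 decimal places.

Δd' = -1.37

1: z(0.6400) = 0.358, z(0.3333) = -0.431, d' = 0.789
2: z(0.8250) = 0.935, z(0.1100) = -1.227, d' = 2.162
Δd' = d'_1 − d'_2 = 0.789 − 2.162 = -1.373
2 has the higher sensitivity.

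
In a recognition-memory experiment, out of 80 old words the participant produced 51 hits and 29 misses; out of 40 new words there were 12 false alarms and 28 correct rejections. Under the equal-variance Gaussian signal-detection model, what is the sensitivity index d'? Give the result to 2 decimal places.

H = 51/80 = 0.6375
FA = 12/40 = 0.3000
z(0.6375) = 0.3518, z(0.3000) = -0.5244
d' = z(H) − z(FA) = 0.3518 − (-0.5244) = 0.8762

d' = 0.88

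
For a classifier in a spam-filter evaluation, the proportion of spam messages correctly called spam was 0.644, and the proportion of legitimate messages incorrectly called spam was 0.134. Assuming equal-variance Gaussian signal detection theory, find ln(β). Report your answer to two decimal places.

ln β = 0.55

Φ⁻¹(0.644) = 0.369, Φ⁻¹(0.134) = -1.108
ln β = −½·[z(H)² − z(FA)²] = −0.5 × (0.136 − 1.228) = 0.546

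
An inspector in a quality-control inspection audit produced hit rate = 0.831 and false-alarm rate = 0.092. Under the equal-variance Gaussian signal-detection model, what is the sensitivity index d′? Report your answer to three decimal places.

d′ = 2.287

z(H) = z(0.831) = 0.9581
z(FA) = z(0.092) = -1.3285
d' = z(H) − z(FA) = 0.9581 − (-1.3285) = 2.2866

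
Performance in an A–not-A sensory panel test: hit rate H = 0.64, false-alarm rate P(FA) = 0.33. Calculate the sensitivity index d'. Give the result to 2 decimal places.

d' = 0.80

Φ⁻¹(H) = Φ⁻¹(0.64) = 0.3585
Φ⁻¹(FA) = Φ⁻¹(0.33) = -0.4399
d' = z(H) − z(FA) = 0.3585 − (-0.4399) = 0.7984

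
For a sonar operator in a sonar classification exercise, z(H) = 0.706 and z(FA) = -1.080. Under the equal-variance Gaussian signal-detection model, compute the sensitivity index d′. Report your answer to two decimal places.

d′ = 1.79

d' = z(H) − z(FA) = 0.706 − (-1.080) = 1.786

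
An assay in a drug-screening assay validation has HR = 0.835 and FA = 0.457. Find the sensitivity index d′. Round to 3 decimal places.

Φ⁻¹(H) = 0.9741
Φ⁻¹(FA) = -0.1080
d' = z(H) − z(FA) = 0.9741 − (-0.1080) = 1.0821

d′ = 1.082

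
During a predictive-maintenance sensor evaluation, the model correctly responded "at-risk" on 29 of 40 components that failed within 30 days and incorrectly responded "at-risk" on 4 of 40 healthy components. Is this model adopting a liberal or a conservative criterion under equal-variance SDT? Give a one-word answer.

z(H) = 0.598, z(FA) = -1.282
c = −½·(z(H) + z(FA)) = 0.342
c > 0 → conservative criterion (biased toward responding “no”).

conservative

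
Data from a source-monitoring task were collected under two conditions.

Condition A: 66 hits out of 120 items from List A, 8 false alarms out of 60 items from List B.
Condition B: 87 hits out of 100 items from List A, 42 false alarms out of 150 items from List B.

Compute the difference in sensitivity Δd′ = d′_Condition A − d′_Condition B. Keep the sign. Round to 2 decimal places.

Δd′ = -0.47

Condition A: z(0.5500) = 0.126, z(0.1333) = -1.111, d' = 1.237
Condition B: z(0.8700) = 1.126, z(0.2800) = -0.583, d' = 1.709
Δd' = d'_Condition A − d'_Condition B = 1.237 − 1.709 = -0.472
Condition B has the higher sensitivity.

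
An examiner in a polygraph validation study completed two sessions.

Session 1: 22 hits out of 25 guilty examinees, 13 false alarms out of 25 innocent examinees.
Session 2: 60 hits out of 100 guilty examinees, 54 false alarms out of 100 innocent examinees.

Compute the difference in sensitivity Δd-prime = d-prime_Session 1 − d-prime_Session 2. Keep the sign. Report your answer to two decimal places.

Session 1: z(0.8800) = 1.175, z(0.5200) = 0.050, d' = 1.125
Session 2: z(0.6000) = 0.253, z(0.5400) = 0.100, d' = 0.153
Δd' = d'_Session 1 − d'_Session 2 = 1.125 − 0.153 = 0.972
Session 1 has the higher sensitivity.

Δd-prime = 0.97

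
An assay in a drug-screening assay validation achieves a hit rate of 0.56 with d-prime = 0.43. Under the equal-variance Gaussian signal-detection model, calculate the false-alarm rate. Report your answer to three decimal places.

false-alarm rate = 0.390

z(hit rate) = z(0.56) = 0.1510
z(FA) = z(H) − d' = 0.1510 − 0.43 = -0.2790
false-alarm rate = Φ(-0.2790) = 0.3901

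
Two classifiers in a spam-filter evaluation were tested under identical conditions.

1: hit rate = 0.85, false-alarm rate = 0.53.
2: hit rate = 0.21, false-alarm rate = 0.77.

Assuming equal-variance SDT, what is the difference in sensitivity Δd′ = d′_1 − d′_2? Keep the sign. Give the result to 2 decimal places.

Δd′ = 2.51

1: z(0.85) = 1.036, z(0.53) = 0.075, d' = 0.961
2: z(0.21) = -0.806, z(0.77) = 0.739, d' = -1.545
Δd' = d'_1 − d'_2 = 0.961 − (-1.545) = 2.506
1 has the higher sensitivity.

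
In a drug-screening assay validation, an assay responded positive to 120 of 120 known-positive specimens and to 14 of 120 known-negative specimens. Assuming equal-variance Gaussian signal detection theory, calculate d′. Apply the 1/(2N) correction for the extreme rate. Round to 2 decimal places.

The hit rate is 120/120 = 1, so apply the 1/(2N) correction: H → 1 − 1/(2·120) = 0.99583.
z(H) = z(0.99583) = 2.638
z(FA) = z(0.11667) = -1.192
d' = 2.638 − (-1.192) = 3.830

d′ = 3.83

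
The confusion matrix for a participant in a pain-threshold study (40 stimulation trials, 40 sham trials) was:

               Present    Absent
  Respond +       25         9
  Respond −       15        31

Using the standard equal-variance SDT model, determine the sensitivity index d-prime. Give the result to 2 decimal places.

d-prime = 1.07

H = 25/40 = 0.6250
FA = 9/40 = 0.2250
Φ⁻¹(H) = Φ⁻¹(0.6250) = 0.319
Φ⁻¹(FA) = Φ⁻¹(0.2250) = -0.755
d' = z(H) − z(FA) = 0.319 − (-0.755) = 1.074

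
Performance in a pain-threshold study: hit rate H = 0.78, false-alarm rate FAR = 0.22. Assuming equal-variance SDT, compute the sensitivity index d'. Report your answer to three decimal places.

d' = 1.544

z(H) = 0.7722
z(FA) = -0.7722
d' = z(H) − z(FA) = 0.7722 − (-0.7722) = 1.5444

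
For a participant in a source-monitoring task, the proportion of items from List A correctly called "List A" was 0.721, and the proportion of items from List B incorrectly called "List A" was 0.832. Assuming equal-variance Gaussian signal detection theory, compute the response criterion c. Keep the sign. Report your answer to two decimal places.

z(0.721) = 0.586, z(0.832) = 0.962
c = −½·[z(H) + z(FA)] = −0.5 × (0.586 + 0.962) = -0.774
c < 0: the participant has a liberal response bias.

c = -0.77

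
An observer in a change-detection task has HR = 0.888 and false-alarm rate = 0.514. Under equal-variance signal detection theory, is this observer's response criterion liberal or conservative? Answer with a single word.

z(H) = 1.216, z(FA) = 0.035
c = −½·(z(H) + z(FA)) = -0.6255
c < 0 → liberal criterion (biased toward responding “yes”).

liberal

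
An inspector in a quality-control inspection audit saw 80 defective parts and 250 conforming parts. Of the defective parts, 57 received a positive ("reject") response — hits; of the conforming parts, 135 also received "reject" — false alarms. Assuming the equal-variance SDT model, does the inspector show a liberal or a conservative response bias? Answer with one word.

z(H) = 0.561, z(FA) = 0.100
c = −½·(z(H) + z(FA)) = -0.3305
c < 0 → liberal criterion (biased toward responding “yes”).

liberal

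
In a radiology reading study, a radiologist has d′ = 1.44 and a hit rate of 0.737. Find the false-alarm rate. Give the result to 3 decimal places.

z(hit rate) = z(0.737) = 0.6341
z(FA) = z(H) − d' = 0.6341 − 1.44 = -0.8059
false-alarm rate = Φ(-0.8059) = 0.2102

false-alarm rate = 0.210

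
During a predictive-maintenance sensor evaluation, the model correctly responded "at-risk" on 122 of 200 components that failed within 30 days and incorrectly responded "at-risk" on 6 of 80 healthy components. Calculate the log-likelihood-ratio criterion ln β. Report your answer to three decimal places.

ln β = 0.997

H = 122/200 = 0.6100
FA = 6/80 = 0.0750
Φ⁻¹(0.6100) = 0.2793, Φ⁻¹(0.0750) = -1.4395
ln β = −½·[z(H)² − z(FA)²] = −0.5 × (0.0780 − 2.0722) = 0.9971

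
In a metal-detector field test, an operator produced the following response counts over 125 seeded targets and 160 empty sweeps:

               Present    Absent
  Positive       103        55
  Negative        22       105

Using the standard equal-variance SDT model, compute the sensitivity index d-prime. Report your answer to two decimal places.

d-prime = 1.33

H = 103/125 = 0.8240
FA = 55/160 = 0.3438
Φ⁻¹(H) = 0.931
Φ⁻¹(FA) = -0.402
d' = z(H) − z(FA) = 0.931 − (-0.402) = 1.333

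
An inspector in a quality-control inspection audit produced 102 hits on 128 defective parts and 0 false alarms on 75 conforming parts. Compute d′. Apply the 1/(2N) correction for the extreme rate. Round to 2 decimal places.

d′ = 3.31

The false-alarm rate is 0/75 = 0, so apply the 1/(2N) correction: FA → 1/(2·75) = 0.00667.
z(H) = z(0.79688) = 0.831
z(FA) = z(0.00667) = -2.475
d' = 0.831 − (-2.475) = 3.306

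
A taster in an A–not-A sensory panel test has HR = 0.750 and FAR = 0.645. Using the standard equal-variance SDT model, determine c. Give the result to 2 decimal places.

c = -0.52

z(H) = z(0.750) = 0.6745
z(FA) = z(0.645) = 0.3719
c = −½·[z(H) + z(FA)] = −0.5 × (0.6745 + 0.3719) = -0.5232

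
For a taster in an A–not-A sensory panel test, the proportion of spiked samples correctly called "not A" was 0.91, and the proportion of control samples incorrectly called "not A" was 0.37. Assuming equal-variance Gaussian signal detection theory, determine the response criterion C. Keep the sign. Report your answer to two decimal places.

Φ⁻¹(0.91) = 1.3408, Φ⁻¹(0.37) = -0.3319
c = −½·[z(H) + z(FA)] = −0.5 × (1.3408 + (-0.3319)) = -0.50445
c < 0: the taster has a liberal response bias.

C = -0.50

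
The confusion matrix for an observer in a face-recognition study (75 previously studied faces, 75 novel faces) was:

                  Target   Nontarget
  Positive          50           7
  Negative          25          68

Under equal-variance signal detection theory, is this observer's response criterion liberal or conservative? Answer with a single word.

conservative

z(H) = 0.431, z(FA) = -1.321
c = −½·(z(H) + z(FA)) = 0.445
c > 0 → conservative criterion (biased toward responding “no”).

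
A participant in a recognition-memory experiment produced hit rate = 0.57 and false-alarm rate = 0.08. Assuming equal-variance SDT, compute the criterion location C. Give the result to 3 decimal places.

z(0.57) = 0.1764, z(0.08) = -1.4051
c = −½·[z(H) + z(FA)] = −0.5 × (0.1764 + (-1.4051)) = 0.61435
c > 0: the participant has a conservative response bias.

C = 0.614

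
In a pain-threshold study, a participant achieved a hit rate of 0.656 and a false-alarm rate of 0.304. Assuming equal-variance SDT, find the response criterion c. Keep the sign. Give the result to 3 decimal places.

c = 0.056

z(H) = z(0.656) = 0.4016
z(FA) = z(0.304) = -0.5129
c = −½·[z(H) + z(FA)] = −0.5 × (0.4016 + (-0.5129)) = 0.05565
c > 0: the participant has a conservative response bias.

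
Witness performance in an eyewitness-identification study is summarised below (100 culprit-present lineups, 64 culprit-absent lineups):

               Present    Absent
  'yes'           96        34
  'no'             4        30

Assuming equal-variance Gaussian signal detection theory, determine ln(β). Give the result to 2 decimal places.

ln β = -1.53

H = 96/100 = 0.9600
FA = 34/64 = 0.5312
z(H) = z(0.9600) = 1.751
z(FA) = z(0.5312) = 0.078
ln β = −½·[z(H)² − z(FA)²] = −0.5 × (3.066 − 0.006) = -1.530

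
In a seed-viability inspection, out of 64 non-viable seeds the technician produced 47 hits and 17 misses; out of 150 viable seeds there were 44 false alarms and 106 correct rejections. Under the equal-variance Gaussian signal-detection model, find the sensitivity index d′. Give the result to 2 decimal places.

H = 47/64 = 0.7344
FA = 44/150 = 0.2933
z(0.7344) = 0.626, z(0.2933) = -0.544
d' = z(H) − z(FA) = 0.626 − (-0.544) = 1.170

d′ = 1.17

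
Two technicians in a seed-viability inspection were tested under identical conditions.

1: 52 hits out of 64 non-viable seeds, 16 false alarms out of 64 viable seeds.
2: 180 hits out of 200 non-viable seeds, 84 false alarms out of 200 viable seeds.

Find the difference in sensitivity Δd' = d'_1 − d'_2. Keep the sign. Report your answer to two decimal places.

Δd' = 0.08

1: z(0.8125) = 0.887, z(0.2500) = -0.674, d' = 1.561
2: z(0.9000) = 1.282, z(0.4200) = -0.202, d' = 1.484
Δd' = d'_1 − d'_2 = 1.561 − 1.484 = 0.077
1 has the higher sensitivity.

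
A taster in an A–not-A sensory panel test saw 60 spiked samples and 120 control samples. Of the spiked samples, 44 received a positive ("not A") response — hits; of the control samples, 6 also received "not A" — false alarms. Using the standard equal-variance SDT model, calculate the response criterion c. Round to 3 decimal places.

H = 44/60 = 0.7333
FA = 6/120 = 0.0500
Φ⁻¹(H) = Φ⁻¹(0.7333) = 0.6228
Φ⁻¹(FA) = Φ⁻¹(0.0500) = -1.6449
c = −½·[z(H) + z(FA)] = −0.5 × (0.6228 + (-1.6449)) = 0.51105

c = 0.511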